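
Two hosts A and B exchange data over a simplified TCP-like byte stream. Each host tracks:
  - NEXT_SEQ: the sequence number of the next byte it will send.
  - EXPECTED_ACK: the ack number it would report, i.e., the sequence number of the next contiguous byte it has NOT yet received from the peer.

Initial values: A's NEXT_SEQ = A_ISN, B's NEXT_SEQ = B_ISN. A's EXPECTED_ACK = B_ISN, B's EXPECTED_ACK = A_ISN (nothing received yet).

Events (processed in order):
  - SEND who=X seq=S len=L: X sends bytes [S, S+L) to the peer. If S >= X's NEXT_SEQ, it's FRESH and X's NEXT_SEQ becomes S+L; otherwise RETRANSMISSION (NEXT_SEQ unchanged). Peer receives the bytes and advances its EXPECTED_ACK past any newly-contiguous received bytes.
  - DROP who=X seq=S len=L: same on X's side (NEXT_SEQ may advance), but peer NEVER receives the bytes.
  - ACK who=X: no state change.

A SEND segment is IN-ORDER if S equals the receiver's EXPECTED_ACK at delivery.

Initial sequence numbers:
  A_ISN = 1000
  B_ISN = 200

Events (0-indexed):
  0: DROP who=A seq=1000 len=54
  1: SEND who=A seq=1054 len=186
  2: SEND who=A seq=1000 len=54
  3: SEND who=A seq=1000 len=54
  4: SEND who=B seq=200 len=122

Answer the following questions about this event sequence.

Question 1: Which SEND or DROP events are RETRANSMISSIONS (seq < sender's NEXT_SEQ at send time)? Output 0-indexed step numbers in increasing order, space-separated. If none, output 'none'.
Step 0: DROP seq=1000 -> fresh
Step 1: SEND seq=1054 -> fresh
Step 2: SEND seq=1000 -> retransmit
Step 3: SEND seq=1000 -> retransmit
Step 4: SEND seq=200 -> fresh

Answer: 2 3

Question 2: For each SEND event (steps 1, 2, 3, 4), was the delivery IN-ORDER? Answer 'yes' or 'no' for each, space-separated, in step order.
Answer: no yes no yes

Derivation:
Step 1: SEND seq=1054 -> out-of-order
Step 2: SEND seq=1000 -> in-order
Step 3: SEND seq=1000 -> out-of-order
Step 4: SEND seq=200 -> in-order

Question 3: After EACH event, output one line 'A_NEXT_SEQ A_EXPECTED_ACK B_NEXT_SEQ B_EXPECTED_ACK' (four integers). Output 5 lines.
1054 200 200 1000
1240 200 200 1000
1240 200 200 1240
1240 200 200 1240
1240 322 322 1240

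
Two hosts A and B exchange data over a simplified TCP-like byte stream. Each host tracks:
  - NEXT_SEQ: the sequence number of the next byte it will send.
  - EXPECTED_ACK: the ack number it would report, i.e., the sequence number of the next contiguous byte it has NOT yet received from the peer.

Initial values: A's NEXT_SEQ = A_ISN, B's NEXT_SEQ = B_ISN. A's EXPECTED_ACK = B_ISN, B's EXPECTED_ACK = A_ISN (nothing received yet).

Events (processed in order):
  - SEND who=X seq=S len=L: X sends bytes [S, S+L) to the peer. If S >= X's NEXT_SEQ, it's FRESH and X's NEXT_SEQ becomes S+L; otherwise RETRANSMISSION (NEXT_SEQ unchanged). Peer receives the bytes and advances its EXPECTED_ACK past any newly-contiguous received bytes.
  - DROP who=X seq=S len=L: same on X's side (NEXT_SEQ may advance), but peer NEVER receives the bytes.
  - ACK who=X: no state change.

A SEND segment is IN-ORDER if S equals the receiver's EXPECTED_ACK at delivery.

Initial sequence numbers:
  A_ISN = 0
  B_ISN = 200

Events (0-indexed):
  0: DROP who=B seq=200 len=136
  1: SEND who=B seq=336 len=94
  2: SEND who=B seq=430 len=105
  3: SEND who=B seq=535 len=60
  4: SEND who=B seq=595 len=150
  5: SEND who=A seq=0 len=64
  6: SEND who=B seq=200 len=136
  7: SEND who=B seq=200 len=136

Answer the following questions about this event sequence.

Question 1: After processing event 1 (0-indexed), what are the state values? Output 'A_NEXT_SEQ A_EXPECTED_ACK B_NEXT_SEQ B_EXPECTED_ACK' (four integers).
After event 0: A_seq=0 A_ack=200 B_seq=336 B_ack=0
After event 1: A_seq=0 A_ack=200 B_seq=430 B_ack=0

0 200 430 0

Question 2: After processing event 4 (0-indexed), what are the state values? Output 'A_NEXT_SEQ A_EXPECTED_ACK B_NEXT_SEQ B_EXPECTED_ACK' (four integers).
After event 0: A_seq=0 A_ack=200 B_seq=336 B_ack=0
After event 1: A_seq=0 A_ack=200 B_seq=430 B_ack=0
After event 2: A_seq=0 A_ack=200 B_seq=535 B_ack=0
After event 3: A_seq=0 A_ack=200 B_seq=595 B_ack=0
After event 4: A_seq=0 A_ack=200 B_seq=745 B_ack=0

0 200 745 0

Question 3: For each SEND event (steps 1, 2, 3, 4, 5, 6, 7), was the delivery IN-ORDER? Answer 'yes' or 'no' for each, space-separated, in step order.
Answer: no no no no yes yes no

Derivation:
Step 1: SEND seq=336 -> out-of-order
Step 2: SEND seq=430 -> out-of-order
Step 3: SEND seq=535 -> out-of-order
Step 4: SEND seq=595 -> out-of-order
Step 5: SEND seq=0 -> in-order
Step 6: SEND seq=200 -> in-order
Step 7: SEND seq=200 -> out-of-order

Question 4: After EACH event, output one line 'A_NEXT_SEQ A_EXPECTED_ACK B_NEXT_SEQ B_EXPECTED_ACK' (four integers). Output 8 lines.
0 200 336 0
0 200 430 0
0 200 535 0
0 200 595 0
0 200 745 0
64 200 745 64
64 745 745 64
64 745 745 64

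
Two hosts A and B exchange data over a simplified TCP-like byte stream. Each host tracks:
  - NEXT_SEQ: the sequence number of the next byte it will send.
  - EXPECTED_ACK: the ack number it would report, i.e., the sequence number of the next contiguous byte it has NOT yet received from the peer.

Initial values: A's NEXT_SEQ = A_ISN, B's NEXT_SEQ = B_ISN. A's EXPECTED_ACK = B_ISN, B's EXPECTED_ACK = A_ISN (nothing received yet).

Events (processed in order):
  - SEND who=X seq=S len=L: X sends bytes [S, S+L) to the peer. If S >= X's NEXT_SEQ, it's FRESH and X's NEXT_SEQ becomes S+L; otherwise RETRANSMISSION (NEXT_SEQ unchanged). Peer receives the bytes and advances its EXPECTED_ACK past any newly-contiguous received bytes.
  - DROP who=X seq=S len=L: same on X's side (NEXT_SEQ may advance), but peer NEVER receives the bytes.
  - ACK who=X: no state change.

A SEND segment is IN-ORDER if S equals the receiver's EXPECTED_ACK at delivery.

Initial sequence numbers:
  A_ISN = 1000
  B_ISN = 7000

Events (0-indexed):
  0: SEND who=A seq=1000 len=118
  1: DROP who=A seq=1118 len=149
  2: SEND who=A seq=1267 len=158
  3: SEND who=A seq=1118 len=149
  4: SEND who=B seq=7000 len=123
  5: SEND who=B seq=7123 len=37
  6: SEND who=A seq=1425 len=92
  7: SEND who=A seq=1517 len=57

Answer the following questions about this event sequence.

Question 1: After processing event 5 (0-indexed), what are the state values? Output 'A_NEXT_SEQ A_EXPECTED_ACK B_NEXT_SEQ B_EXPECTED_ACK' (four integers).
After event 0: A_seq=1118 A_ack=7000 B_seq=7000 B_ack=1118
After event 1: A_seq=1267 A_ack=7000 B_seq=7000 B_ack=1118
After event 2: A_seq=1425 A_ack=7000 B_seq=7000 B_ack=1118
After event 3: A_seq=1425 A_ack=7000 B_seq=7000 B_ack=1425
After event 4: A_seq=1425 A_ack=7123 B_seq=7123 B_ack=1425
After event 5: A_seq=1425 A_ack=7160 B_seq=7160 B_ack=1425

1425 7160 7160 1425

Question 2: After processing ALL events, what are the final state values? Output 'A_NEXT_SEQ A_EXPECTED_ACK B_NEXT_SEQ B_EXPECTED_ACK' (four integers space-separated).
Answer: 1574 7160 7160 1574

Derivation:
After event 0: A_seq=1118 A_ack=7000 B_seq=7000 B_ack=1118
After event 1: A_seq=1267 A_ack=7000 B_seq=7000 B_ack=1118
After event 2: A_seq=1425 A_ack=7000 B_seq=7000 B_ack=1118
After event 3: A_seq=1425 A_ack=7000 B_seq=7000 B_ack=1425
After event 4: A_seq=1425 A_ack=7123 B_seq=7123 B_ack=1425
After event 5: A_seq=1425 A_ack=7160 B_seq=7160 B_ack=1425
After event 6: A_seq=1517 A_ack=7160 B_seq=7160 B_ack=1517
After event 7: A_seq=1574 A_ack=7160 B_seq=7160 B_ack=1574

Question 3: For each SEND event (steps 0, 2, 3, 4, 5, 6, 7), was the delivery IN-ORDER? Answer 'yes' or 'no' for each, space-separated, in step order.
Step 0: SEND seq=1000 -> in-order
Step 2: SEND seq=1267 -> out-of-order
Step 3: SEND seq=1118 -> in-order
Step 4: SEND seq=7000 -> in-order
Step 5: SEND seq=7123 -> in-order
Step 6: SEND seq=1425 -> in-order
Step 7: SEND seq=1517 -> in-order

Answer: yes no yes yes yes yes yes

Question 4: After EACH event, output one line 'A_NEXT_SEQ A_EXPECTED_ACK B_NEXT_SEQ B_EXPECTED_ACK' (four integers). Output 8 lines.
1118 7000 7000 1118
1267 7000 7000 1118
1425 7000 7000 1118
1425 7000 7000 1425
1425 7123 7123 1425
1425 7160 7160 1425
1517 7160 7160 1517
1574 7160 7160 1574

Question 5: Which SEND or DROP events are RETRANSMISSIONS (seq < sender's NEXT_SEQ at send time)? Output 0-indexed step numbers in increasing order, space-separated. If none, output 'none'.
Answer: 3

Derivation:
Step 0: SEND seq=1000 -> fresh
Step 1: DROP seq=1118 -> fresh
Step 2: SEND seq=1267 -> fresh
Step 3: SEND seq=1118 -> retransmit
Step 4: SEND seq=7000 -> fresh
Step 5: SEND seq=7123 -> fresh
Step 6: SEND seq=1425 -> fresh
Step 7: SEND seq=1517 -> fresh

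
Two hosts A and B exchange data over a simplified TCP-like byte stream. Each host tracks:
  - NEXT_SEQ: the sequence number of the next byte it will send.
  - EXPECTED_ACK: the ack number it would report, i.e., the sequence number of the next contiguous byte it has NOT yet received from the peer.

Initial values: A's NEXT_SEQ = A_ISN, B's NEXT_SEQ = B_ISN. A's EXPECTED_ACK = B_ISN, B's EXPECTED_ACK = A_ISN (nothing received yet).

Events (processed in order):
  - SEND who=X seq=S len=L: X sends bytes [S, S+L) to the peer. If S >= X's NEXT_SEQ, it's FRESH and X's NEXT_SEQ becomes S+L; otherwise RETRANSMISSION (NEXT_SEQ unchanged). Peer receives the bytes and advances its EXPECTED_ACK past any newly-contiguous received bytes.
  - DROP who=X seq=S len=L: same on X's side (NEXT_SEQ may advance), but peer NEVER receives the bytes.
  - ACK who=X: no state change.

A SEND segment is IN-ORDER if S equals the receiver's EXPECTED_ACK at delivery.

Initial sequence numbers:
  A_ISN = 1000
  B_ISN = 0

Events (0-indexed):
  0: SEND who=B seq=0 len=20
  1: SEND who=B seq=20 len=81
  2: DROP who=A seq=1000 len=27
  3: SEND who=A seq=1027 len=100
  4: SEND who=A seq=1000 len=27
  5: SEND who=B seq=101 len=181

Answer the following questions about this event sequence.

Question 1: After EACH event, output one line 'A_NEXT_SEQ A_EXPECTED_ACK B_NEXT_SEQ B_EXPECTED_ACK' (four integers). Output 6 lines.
1000 20 20 1000
1000 101 101 1000
1027 101 101 1000
1127 101 101 1000
1127 101 101 1127
1127 282 282 1127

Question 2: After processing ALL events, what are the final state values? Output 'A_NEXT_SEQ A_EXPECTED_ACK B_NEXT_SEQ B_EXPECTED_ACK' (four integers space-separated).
After event 0: A_seq=1000 A_ack=20 B_seq=20 B_ack=1000
After event 1: A_seq=1000 A_ack=101 B_seq=101 B_ack=1000
After event 2: A_seq=1027 A_ack=101 B_seq=101 B_ack=1000
After event 3: A_seq=1127 A_ack=101 B_seq=101 B_ack=1000
After event 4: A_seq=1127 A_ack=101 B_seq=101 B_ack=1127
After event 5: A_seq=1127 A_ack=282 B_seq=282 B_ack=1127

Answer: 1127 282 282 1127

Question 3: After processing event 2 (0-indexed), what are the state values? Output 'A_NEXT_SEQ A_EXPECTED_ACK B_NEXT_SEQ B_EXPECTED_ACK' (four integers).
After event 0: A_seq=1000 A_ack=20 B_seq=20 B_ack=1000
After event 1: A_seq=1000 A_ack=101 B_seq=101 B_ack=1000
After event 2: A_seq=1027 A_ack=101 B_seq=101 B_ack=1000

1027 101 101 1000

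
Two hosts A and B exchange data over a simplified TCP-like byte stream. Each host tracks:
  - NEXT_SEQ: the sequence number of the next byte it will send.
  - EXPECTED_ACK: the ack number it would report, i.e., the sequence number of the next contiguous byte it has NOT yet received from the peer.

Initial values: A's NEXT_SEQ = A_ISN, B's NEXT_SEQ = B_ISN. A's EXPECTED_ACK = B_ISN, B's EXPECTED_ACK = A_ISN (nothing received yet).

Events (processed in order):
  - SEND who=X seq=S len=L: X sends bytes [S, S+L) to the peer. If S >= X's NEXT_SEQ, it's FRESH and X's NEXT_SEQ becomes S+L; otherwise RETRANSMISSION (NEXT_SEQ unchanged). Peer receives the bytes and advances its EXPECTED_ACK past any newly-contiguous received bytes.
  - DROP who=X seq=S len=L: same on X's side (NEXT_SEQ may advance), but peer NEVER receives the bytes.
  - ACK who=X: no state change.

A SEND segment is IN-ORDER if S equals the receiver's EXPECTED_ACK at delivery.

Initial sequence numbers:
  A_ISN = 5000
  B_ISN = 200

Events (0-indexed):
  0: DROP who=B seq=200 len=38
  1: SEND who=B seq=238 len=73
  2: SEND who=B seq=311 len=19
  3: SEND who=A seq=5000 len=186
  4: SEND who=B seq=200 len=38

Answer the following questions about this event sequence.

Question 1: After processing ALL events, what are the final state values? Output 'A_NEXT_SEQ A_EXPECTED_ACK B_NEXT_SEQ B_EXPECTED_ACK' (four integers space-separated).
Answer: 5186 330 330 5186

Derivation:
After event 0: A_seq=5000 A_ack=200 B_seq=238 B_ack=5000
After event 1: A_seq=5000 A_ack=200 B_seq=311 B_ack=5000
After event 2: A_seq=5000 A_ack=200 B_seq=330 B_ack=5000
After event 3: A_seq=5186 A_ack=200 B_seq=330 B_ack=5186
After event 4: A_seq=5186 A_ack=330 B_seq=330 B_ack=5186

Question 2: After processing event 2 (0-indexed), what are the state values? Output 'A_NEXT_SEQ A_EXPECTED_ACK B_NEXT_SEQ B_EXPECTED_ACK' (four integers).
After event 0: A_seq=5000 A_ack=200 B_seq=238 B_ack=5000
After event 1: A_seq=5000 A_ack=200 B_seq=311 B_ack=5000
After event 2: A_seq=5000 A_ack=200 B_seq=330 B_ack=5000

5000 200 330 5000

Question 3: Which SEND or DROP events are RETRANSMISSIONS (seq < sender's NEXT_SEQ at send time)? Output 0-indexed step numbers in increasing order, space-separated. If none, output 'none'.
Step 0: DROP seq=200 -> fresh
Step 1: SEND seq=238 -> fresh
Step 2: SEND seq=311 -> fresh
Step 3: SEND seq=5000 -> fresh
Step 4: SEND seq=200 -> retransmit

Answer: 4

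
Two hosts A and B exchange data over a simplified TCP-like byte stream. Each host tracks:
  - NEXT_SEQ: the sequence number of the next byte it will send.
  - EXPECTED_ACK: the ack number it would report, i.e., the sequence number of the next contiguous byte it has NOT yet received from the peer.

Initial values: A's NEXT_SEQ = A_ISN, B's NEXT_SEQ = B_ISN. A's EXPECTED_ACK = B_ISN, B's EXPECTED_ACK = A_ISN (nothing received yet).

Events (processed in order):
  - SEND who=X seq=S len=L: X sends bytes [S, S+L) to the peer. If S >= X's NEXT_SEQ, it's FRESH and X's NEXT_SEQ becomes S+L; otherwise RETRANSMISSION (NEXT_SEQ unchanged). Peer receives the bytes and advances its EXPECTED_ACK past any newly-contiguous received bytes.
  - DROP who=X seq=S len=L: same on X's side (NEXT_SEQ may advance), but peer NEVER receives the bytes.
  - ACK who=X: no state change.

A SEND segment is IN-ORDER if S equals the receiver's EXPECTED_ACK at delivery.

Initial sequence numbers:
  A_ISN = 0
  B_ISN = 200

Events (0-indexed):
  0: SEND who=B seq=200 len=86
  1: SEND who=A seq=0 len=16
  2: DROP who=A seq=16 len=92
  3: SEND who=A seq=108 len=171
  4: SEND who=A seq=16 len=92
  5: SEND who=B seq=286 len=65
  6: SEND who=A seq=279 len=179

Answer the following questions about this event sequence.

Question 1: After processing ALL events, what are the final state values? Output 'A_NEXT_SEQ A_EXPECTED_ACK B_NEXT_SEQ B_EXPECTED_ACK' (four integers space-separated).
Answer: 458 351 351 458

Derivation:
After event 0: A_seq=0 A_ack=286 B_seq=286 B_ack=0
After event 1: A_seq=16 A_ack=286 B_seq=286 B_ack=16
After event 2: A_seq=108 A_ack=286 B_seq=286 B_ack=16
After event 3: A_seq=279 A_ack=286 B_seq=286 B_ack=16
After event 4: A_seq=279 A_ack=286 B_seq=286 B_ack=279
After event 5: A_seq=279 A_ack=351 B_seq=351 B_ack=279
After event 6: A_seq=458 A_ack=351 B_seq=351 B_ack=458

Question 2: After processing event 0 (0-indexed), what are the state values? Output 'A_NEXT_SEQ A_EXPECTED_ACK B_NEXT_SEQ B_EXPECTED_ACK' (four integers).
After event 0: A_seq=0 A_ack=286 B_seq=286 B_ack=0

0 286 286 0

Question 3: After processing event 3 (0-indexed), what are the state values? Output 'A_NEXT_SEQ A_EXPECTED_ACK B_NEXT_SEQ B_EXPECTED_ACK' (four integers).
After event 0: A_seq=0 A_ack=286 B_seq=286 B_ack=0
After event 1: A_seq=16 A_ack=286 B_seq=286 B_ack=16
After event 2: A_seq=108 A_ack=286 B_seq=286 B_ack=16
After event 3: A_seq=279 A_ack=286 B_seq=286 B_ack=16

279 286 286 16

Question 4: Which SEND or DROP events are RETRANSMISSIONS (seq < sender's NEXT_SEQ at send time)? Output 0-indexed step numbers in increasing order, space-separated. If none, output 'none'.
Answer: 4

Derivation:
Step 0: SEND seq=200 -> fresh
Step 1: SEND seq=0 -> fresh
Step 2: DROP seq=16 -> fresh
Step 3: SEND seq=108 -> fresh
Step 4: SEND seq=16 -> retransmit
Step 5: SEND seq=286 -> fresh
Step 6: SEND seq=279 -> fresh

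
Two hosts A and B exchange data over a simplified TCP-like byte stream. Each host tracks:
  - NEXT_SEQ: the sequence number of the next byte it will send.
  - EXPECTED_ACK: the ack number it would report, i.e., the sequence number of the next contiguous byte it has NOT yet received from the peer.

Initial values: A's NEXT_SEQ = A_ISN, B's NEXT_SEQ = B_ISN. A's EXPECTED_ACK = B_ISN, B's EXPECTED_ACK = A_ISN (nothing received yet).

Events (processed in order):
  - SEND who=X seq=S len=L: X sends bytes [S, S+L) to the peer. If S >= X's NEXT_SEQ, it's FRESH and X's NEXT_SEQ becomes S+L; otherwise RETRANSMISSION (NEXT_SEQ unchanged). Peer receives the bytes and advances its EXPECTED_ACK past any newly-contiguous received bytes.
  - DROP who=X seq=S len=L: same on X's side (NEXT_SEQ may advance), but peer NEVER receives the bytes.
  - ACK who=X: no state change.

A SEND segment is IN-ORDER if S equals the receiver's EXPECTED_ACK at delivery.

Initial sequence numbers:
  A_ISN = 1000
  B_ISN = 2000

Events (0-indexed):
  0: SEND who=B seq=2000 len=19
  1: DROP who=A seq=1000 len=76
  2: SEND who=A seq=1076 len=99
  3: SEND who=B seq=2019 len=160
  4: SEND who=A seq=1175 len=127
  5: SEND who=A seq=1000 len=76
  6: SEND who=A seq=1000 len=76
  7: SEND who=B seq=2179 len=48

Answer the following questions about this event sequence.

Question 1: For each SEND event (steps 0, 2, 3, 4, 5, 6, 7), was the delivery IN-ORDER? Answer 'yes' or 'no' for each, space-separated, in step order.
Step 0: SEND seq=2000 -> in-order
Step 2: SEND seq=1076 -> out-of-order
Step 3: SEND seq=2019 -> in-order
Step 4: SEND seq=1175 -> out-of-order
Step 5: SEND seq=1000 -> in-order
Step 6: SEND seq=1000 -> out-of-order
Step 7: SEND seq=2179 -> in-order

Answer: yes no yes no yes no yes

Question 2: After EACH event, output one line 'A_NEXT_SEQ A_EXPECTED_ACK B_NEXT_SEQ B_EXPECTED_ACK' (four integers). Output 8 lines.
1000 2019 2019 1000
1076 2019 2019 1000
1175 2019 2019 1000
1175 2179 2179 1000
1302 2179 2179 1000
1302 2179 2179 1302
1302 2179 2179 1302
1302 2227 2227 1302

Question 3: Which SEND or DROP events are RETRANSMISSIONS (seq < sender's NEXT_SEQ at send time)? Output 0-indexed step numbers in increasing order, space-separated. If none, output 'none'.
Step 0: SEND seq=2000 -> fresh
Step 1: DROP seq=1000 -> fresh
Step 2: SEND seq=1076 -> fresh
Step 3: SEND seq=2019 -> fresh
Step 4: SEND seq=1175 -> fresh
Step 5: SEND seq=1000 -> retransmit
Step 6: SEND seq=1000 -> retransmit
Step 7: SEND seq=2179 -> fresh

Answer: 5 6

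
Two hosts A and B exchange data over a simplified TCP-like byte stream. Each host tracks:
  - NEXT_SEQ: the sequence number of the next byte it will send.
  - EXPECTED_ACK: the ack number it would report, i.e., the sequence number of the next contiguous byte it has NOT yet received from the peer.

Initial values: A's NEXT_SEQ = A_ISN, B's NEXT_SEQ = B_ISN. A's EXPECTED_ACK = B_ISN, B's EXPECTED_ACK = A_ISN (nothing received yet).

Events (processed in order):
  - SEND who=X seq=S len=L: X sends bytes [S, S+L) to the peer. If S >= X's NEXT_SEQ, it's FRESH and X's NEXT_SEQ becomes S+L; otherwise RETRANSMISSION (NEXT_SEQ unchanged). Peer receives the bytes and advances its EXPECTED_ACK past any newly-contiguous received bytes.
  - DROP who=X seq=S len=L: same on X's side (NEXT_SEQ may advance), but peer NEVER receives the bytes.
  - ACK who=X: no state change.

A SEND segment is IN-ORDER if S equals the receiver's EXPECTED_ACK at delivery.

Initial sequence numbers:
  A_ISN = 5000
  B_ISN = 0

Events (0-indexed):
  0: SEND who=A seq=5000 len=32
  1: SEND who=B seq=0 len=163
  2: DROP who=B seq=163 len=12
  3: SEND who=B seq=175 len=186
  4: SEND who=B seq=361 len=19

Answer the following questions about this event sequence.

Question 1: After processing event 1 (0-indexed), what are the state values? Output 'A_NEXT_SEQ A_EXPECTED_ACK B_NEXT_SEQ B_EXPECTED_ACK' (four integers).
After event 0: A_seq=5032 A_ack=0 B_seq=0 B_ack=5032
After event 1: A_seq=5032 A_ack=163 B_seq=163 B_ack=5032

5032 163 163 5032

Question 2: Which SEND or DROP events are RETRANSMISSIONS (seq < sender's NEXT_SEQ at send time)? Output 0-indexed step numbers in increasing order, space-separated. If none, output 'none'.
Step 0: SEND seq=5000 -> fresh
Step 1: SEND seq=0 -> fresh
Step 2: DROP seq=163 -> fresh
Step 3: SEND seq=175 -> fresh
Step 4: SEND seq=361 -> fresh

Answer: none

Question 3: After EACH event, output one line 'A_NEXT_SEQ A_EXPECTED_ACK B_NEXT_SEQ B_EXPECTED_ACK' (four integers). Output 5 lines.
5032 0 0 5032
5032 163 163 5032
5032 163 175 5032
5032 163 361 5032
5032 163 380 5032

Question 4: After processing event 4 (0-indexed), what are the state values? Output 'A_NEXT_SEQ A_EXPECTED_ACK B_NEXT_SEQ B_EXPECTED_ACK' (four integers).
After event 0: A_seq=5032 A_ack=0 B_seq=0 B_ack=5032
After event 1: A_seq=5032 A_ack=163 B_seq=163 B_ack=5032
After event 2: A_seq=5032 A_ack=163 B_seq=175 B_ack=5032
After event 3: A_seq=5032 A_ack=163 B_seq=361 B_ack=5032
After event 4: A_seq=5032 A_ack=163 B_seq=380 B_ack=5032

5032 163 380 5032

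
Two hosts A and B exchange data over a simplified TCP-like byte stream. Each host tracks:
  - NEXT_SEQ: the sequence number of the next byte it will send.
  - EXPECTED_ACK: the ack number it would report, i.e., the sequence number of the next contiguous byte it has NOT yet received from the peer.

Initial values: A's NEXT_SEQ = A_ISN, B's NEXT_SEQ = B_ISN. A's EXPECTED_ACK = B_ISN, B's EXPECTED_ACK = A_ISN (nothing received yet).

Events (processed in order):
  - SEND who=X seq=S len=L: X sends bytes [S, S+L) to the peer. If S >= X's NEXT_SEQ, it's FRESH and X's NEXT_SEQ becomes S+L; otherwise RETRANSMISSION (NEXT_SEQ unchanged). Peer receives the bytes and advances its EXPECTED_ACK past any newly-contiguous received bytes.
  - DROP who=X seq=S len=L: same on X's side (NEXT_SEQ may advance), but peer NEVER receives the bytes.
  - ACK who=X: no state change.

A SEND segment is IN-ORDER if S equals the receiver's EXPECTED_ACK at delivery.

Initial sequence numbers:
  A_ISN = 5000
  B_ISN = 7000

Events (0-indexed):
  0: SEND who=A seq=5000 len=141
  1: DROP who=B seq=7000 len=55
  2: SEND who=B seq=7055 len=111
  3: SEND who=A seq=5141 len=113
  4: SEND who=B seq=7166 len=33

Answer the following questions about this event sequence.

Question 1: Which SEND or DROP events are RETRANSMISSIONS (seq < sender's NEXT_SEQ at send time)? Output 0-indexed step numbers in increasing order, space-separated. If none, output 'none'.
Step 0: SEND seq=5000 -> fresh
Step 1: DROP seq=7000 -> fresh
Step 2: SEND seq=7055 -> fresh
Step 3: SEND seq=5141 -> fresh
Step 4: SEND seq=7166 -> fresh

Answer: none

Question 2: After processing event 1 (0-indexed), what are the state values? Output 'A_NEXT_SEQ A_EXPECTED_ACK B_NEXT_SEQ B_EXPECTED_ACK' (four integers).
After event 0: A_seq=5141 A_ack=7000 B_seq=7000 B_ack=5141
After event 1: A_seq=5141 A_ack=7000 B_seq=7055 B_ack=5141

5141 7000 7055 5141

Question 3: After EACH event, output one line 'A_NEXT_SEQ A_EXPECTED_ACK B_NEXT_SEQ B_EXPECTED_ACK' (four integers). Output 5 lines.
5141 7000 7000 5141
5141 7000 7055 5141
5141 7000 7166 5141
5254 7000 7166 5254
5254 7000 7199 5254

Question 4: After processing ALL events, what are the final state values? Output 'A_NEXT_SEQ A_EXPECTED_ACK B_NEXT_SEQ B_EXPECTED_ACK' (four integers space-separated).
Answer: 5254 7000 7199 5254

Derivation:
After event 0: A_seq=5141 A_ack=7000 B_seq=7000 B_ack=5141
After event 1: A_seq=5141 A_ack=7000 B_seq=7055 B_ack=5141
After event 2: A_seq=5141 A_ack=7000 B_seq=7166 B_ack=5141
After event 3: A_seq=5254 A_ack=7000 B_seq=7166 B_ack=5254
After event 4: A_seq=5254 A_ack=7000 B_seq=7199 B_ack=5254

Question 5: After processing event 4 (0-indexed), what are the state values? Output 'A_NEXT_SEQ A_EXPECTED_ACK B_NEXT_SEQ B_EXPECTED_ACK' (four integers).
After event 0: A_seq=5141 A_ack=7000 B_seq=7000 B_ack=5141
After event 1: A_seq=5141 A_ack=7000 B_seq=7055 B_ack=5141
After event 2: A_seq=5141 A_ack=7000 B_seq=7166 B_ack=5141
After event 3: A_seq=5254 A_ack=7000 B_seq=7166 B_ack=5254
After event 4: A_seq=5254 A_ack=7000 B_seq=7199 B_ack=5254

5254 7000 7199 5254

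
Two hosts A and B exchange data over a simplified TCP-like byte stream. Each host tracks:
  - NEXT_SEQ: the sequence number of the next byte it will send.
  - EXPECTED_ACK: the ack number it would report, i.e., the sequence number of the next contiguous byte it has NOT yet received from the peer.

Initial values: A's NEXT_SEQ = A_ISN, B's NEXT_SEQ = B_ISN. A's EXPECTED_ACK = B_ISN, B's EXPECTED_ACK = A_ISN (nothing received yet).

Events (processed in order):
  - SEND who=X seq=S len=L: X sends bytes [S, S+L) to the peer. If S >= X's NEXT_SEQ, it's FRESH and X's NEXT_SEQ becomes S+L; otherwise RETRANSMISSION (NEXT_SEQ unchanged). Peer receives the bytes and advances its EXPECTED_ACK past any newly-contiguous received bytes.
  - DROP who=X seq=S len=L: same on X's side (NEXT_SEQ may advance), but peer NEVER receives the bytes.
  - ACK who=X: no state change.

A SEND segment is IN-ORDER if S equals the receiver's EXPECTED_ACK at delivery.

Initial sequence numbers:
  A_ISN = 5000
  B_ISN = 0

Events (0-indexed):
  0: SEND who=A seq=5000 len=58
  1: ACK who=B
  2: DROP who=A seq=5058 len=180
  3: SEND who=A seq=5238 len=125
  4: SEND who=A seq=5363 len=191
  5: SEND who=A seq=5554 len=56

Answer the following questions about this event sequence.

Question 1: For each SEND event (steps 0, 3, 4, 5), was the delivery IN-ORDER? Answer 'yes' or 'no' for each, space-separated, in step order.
Step 0: SEND seq=5000 -> in-order
Step 3: SEND seq=5238 -> out-of-order
Step 4: SEND seq=5363 -> out-of-order
Step 5: SEND seq=5554 -> out-of-order

Answer: yes no no no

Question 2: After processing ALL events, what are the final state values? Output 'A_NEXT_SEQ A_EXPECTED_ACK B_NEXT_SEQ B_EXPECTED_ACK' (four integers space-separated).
Answer: 5610 0 0 5058

Derivation:
After event 0: A_seq=5058 A_ack=0 B_seq=0 B_ack=5058
After event 1: A_seq=5058 A_ack=0 B_seq=0 B_ack=5058
After event 2: A_seq=5238 A_ack=0 B_seq=0 B_ack=5058
After event 3: A_seq=5363 A_ack=0 B_seq=0 B_ack=5058
After event 4: A_seq=5554 A_ack=0 B_seq=0 B_ack=5058
After event 5: A_seq=5610 A_ack=0 B_seq=0 B_ack=5058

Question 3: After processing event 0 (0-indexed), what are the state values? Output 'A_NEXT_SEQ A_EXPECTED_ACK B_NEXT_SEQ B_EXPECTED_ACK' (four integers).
After event 0: A_seq=5058 A_ack=0 B_seq=0 B_ack=5058

5058 0 0 5058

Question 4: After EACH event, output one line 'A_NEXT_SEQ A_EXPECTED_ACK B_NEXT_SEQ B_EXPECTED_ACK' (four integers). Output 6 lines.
5058 0 0 5058
5058 0 0 5058
5238 0 0 5058
5363 0 0 5058
5554 0 0 5058
5610 0 0 5058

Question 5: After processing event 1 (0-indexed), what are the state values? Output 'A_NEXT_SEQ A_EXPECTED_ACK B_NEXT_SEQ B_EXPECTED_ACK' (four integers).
After event 0: A_seq=5058 A_ack=0 B_seq=0 B_ack=5058
After event 1: A_seq=5058 A_ack=0 B_seq=0 B_ack=5058

5058 0 0 5058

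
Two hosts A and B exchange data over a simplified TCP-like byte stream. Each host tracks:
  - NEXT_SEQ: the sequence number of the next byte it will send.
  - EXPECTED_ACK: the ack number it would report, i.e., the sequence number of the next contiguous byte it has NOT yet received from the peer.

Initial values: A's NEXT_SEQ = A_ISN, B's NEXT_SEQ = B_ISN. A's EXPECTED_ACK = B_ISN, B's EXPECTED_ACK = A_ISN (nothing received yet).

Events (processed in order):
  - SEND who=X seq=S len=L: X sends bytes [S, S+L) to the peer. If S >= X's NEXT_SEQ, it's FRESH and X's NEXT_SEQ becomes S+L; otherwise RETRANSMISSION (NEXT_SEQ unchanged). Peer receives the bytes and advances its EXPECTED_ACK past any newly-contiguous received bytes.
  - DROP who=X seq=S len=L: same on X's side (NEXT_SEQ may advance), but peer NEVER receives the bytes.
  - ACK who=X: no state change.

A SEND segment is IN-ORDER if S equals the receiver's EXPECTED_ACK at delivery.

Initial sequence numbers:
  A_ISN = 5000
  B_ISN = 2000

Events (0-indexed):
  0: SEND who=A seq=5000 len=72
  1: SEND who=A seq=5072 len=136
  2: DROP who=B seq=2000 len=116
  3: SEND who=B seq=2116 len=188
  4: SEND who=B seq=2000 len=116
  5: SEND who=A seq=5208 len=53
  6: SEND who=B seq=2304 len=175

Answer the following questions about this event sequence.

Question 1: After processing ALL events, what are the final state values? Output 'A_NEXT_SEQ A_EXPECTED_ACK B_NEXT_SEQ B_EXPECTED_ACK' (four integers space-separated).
After event 0: A_seq=5072 A_ack=2000 B_seq=2000 B_ack=5072
After event 1: A_seq=5208 A_ack=2000 B_seq=2000 B_ack=5208
After event 2: A_seq=5208 A_ack=2000 B_seq=2116 B_ack=5208
After event 3: A_seq=5208 A_ack=2000 B_seq=2304 B_ack=5208
After event 4: A_seq=5208 A_ack=2304 B_seq=2304 B_ack=5208
After event 5: A_seq=5261 A_ack=2304 B_seq=2304 B_ack=5261
After event 6: A_seq=5261 A_ack=2479 B_seq=2479 B_ack=5261

Answer: 5261 2479 2479 5261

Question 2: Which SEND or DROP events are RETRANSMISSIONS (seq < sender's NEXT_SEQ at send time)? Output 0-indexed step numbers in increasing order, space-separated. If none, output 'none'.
Step 0: SEND seq=5000 -> fresh
Step 1: SEND seq=5072 -> fresh
Step 2: DROP seq=2000 -> fresh
Step 3: SEND seq=2116 -> fresh
Step 4: SEND seq=2000 -> retransmit
Step 5: SEND seq=5208 -> fresh
Step 6: SEND seq=2304 -> fresh

Answer: 4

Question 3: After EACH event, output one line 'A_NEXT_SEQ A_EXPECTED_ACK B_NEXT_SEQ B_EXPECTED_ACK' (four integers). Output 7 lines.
5072 2000 2000 5072
5208 2000 2000 5208
5208 2000 2116 5208
5208 2000 2304 5208
5208 2304 2304 5208
5261 2304 2304 5261
5261 2479 2479 5261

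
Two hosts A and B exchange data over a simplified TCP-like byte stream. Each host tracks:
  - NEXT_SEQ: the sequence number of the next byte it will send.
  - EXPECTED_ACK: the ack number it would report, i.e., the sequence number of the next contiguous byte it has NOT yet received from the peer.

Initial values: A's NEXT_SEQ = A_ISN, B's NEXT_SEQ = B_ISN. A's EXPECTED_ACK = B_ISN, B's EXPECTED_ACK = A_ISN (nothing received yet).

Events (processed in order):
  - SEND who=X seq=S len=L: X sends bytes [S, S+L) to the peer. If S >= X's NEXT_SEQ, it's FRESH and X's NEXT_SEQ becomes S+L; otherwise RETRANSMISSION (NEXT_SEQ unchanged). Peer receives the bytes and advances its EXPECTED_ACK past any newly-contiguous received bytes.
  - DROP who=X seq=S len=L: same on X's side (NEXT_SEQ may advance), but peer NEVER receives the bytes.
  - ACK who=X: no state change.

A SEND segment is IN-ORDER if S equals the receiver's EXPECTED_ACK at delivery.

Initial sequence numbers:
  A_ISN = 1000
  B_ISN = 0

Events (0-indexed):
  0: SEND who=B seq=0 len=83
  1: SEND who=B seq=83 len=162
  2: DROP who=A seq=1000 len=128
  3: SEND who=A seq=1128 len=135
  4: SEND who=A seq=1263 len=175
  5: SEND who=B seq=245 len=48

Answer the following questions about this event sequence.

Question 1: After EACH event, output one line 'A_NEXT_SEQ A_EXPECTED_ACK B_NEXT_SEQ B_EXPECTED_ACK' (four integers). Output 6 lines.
1000 83 83 1000
1000 245 245 1000
1128 245 245 1000
1263 245 245 1000
1438 245 245 1000
1438 293 293 1000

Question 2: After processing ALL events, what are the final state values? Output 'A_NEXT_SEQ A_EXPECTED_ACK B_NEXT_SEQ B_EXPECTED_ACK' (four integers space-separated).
After event 0: A_seq=1000 A_ack=83 B_seq=83 B_ack=1000
After event 1: A_seq=1000 A_ack=245 B_seq=245 B_ack=1000
After event 2: A_seq=1128 A_ack=245 B_seq=245 B_ack=1000
After event 3: A_seq=1263 A_ack=245 B_seq=245 B_ack=1000
After event 4: A_seq=1438 A_ack=245 B_seq=245 B_ack=1000
After event 5: A_seq=1438 A_ack=293 B_seq=293 B_ack=1000

Answer: 1438 293 293 1000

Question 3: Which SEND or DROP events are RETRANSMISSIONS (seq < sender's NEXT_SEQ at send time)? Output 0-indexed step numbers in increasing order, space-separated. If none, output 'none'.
Answer: none

Derivation:
Step 0: SEND seq=0 -> fresh
Step 1: SEND seq=83 -> fresh
Step 2: DROP seq=1000 -> fresh
Step 3: SEND seq=1128 -> fresh
Step 4: SEND seq=1263 -> fresh
Step 5: SEND seq=245 -> fresh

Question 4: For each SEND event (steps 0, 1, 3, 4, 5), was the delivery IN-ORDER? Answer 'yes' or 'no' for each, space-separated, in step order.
Answer: yes yes no no yes

Derivation:
Step 0: SEND seq=0 -> in-order
Step 1: SEND seq=83 -> in-order
Step 3: SEND seq=1128 -> out-of-order
Step 4: SEND seq=1263 -> out-of-order
Step 5: SEND seq=245 -> in-order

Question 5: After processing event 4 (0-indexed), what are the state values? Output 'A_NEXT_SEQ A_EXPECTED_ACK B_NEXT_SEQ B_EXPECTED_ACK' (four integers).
After event 0: A_seq=1000 A_ack=83 B_seq=83 B_ack=1000
After event 1: A_seq=1000 A_ack=245 B_seq=245 B_ack=1000
After event 2: A_seq=1128 A_ack=245 B_seq=245 B_ack=1000
After event 3: A_seq=1263 A_ack=245 B_seq=245 B_ack=1000
After event 4: A_seq=1438 A_ack=245 B_seq=245 B_ack=1000

1438 245 245 1000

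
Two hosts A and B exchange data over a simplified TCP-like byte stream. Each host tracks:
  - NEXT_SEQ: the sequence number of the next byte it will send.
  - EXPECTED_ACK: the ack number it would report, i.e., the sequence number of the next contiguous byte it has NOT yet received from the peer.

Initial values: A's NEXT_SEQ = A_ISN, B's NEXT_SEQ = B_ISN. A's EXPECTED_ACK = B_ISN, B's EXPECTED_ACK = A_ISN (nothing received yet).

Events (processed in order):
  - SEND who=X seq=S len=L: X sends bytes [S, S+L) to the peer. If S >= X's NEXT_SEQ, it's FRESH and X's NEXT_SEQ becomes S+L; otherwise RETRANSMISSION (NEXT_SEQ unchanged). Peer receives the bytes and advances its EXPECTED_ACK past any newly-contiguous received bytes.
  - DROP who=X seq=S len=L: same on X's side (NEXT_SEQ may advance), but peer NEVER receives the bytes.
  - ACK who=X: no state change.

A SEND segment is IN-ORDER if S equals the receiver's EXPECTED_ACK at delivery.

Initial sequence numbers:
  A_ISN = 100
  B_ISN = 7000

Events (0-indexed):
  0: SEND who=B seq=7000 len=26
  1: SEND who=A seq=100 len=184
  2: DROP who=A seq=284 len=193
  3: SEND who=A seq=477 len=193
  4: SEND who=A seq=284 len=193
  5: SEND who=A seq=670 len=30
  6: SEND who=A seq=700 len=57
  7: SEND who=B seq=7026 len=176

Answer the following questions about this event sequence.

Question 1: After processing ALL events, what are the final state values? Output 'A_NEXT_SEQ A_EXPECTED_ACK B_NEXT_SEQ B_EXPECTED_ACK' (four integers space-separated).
After event 0: A_seq=100 A_ack=7026 B_seq=7026 B_ack=100
After event 1: A_seq=284 A_ack=7026 B_seq=7026 B_ack=284
After event 2: A_seq=477 A_ack=7026 B_seq=7026 B_ack=284
After event 3: A_seq=670 A_ack=7026 B_seq=7026 B_ack=284
After event 4: A_seq=670 A_ack=7026 B_seq=7026 B_ack=670
After event 5: A_seq=700 A_ack=7026 B_seq=7026 B_ack=700
After event 6: A_seq=757 A_ack=7026 B_seq=7026 B_ack=757
After event 7: A_seq=757 A_ack=7202 B_seq=7202 B_ack=757

Answer: 757 7202 7202 757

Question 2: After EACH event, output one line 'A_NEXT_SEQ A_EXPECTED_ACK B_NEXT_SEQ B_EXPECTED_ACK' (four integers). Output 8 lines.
100 7026 7026 100
284 7026 7026 284
477 7026 7026 284
670 7026 7026 284
670 7026 7026 670
700 7026 7026 700
757 7026 7026 757
757 7202 7202 757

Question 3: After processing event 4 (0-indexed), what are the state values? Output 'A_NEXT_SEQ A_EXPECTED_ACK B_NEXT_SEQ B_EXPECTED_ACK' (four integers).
After event 0: A_seq=100 A_ack=7026 B_seq=7026 B_ack=100
After event 1: A_seq=284 A_ack=7026 B_seq=7026 B_ack=284
After event 2: A_seq=477 A_ack=7026 B_seq=7026 B_ack=284
After event 3: A_seq=670 A_ack=7026 B_seq=7026 B_ack=284
After event 4: A_seq=670 A_ack=7026 B_seq=7026 B_ack=670

670 7026 7026 670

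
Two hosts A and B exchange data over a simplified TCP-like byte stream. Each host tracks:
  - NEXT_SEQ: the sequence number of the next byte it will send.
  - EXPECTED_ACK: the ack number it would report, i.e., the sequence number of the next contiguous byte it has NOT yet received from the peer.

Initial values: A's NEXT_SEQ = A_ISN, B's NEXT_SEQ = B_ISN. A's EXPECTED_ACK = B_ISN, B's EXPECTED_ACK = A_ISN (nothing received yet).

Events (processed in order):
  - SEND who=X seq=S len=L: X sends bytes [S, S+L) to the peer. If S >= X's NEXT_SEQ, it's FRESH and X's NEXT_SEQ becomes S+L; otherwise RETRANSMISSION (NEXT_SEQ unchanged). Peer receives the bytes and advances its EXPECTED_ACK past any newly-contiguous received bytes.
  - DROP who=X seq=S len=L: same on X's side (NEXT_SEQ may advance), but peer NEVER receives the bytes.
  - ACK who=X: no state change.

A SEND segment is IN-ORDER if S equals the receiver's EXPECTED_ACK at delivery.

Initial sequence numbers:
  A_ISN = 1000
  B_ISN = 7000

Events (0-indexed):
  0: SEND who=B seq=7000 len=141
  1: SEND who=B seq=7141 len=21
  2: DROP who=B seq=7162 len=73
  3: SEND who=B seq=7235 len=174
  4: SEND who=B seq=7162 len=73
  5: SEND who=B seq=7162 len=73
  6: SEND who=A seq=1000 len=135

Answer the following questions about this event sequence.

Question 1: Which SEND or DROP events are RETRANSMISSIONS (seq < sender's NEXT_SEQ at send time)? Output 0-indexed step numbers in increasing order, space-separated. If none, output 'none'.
Answer: 4 5

Derivation:
Step 0: SEND seq=7000 -> fresh
Step 1: SEND seq=7141 -> fresh
Step 2: DROP seq=7162 -> fresh
Step 3: SEND seq=7235 -> fresh
Step 4: SEND seq=7162 -> retransmit
Step 5: SEND seq=7162 -> retransmit
Step 6: SEND seq=1000 -> fresh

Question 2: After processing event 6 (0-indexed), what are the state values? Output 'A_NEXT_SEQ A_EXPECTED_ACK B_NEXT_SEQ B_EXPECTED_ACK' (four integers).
After event 0: A_seq=1000 A_ack=7141 B_seq=7141 B_ack=1000
After event 1: A_seq=1000 A_ack=7162 B_seq=7162 B_ack=1000
After event 2: A_seq=1000 A_ack=7162 B_seq=7235 B_ack=1000
After event 3: A_seq=1000 A_ack=7162 B_seq=7409 B_ack=1000
After event 4: A_seq=1000 A_ack=7409 B_seq=7409 B_ack=1000
After event 5: A_seq=1000 A_ack=7409 B_seq=7409 B_ack=1000
After event 6: A_seq=1135 A_ack=7409 B_seq=7409 B_ack=1135

1135 7409 7409 1135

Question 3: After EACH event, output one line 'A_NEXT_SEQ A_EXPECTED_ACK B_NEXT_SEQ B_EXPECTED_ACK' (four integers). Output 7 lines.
1000 7141 7141 1000
1000 7162 7162 1000
1000 7162 7235 1000
1000 7162 7409 1000
1000 7409 7409 1000
1000 7409 7409 1000
1135 7409 7409 1135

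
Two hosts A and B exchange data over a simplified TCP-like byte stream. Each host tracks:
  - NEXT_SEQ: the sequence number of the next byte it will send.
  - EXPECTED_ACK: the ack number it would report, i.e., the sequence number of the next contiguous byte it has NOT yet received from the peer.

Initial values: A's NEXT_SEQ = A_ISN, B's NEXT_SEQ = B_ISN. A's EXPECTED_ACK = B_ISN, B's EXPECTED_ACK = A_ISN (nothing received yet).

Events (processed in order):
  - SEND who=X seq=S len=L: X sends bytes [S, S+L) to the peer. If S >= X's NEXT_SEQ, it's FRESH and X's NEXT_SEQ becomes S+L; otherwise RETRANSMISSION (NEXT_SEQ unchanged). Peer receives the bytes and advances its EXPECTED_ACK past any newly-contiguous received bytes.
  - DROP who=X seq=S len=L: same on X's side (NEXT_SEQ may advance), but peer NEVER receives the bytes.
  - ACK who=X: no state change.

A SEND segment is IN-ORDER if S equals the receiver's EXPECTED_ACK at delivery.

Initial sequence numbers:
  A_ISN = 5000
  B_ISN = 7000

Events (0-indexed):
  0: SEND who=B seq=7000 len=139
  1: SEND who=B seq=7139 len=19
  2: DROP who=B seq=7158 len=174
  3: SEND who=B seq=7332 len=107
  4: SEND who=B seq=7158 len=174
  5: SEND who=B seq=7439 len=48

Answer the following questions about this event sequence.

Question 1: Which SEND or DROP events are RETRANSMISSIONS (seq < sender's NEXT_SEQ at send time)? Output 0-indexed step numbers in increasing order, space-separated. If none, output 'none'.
Step 0: SEND seq=7000 -> fresh
Step 1: SEND seq=7139 -> fresh
Step 2: DROP seq=7158 -> fresh
Step 3: SEND seq=7332 -> fresh
Step 4: SEND seq=7158 -> retransmit
Step 5: SEND seq=7439 -> fresh

Answer: 4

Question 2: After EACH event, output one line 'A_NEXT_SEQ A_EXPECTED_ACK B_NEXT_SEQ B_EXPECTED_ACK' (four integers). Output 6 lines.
5000 7139 7139 5000
5000 7158 7158 5000
5000 7158 7332 5000
5000 7158 7439 5000
5000 7439 7439 5000
5000 7487 7487 5000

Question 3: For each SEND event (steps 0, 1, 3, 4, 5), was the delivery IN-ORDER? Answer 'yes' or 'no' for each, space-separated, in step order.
Answer: yes yes no yes yes

Derivation:
Step 0: SEND seq=7000 -> in-order
Step 1: SEND seq=7139 -> in-order
Step 3: SEND seq=7332 -> out-of-order
Step 4: SEND seq=7158 -> in-order
Step 5: SEND seq=7439 -> in-order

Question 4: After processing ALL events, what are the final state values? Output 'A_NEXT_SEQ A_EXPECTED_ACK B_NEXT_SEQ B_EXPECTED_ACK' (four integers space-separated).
Answer: 5000 7487 7487 5000

Derivation:
After event 0: A_seq=5000 A_ack=7139 B_seq=7139 B_ack=5000
After event 1: A_seq=5000 A_ack=7158 B_seq=7158 B_ack=5000
After event 2: A_seq=5000 A_ack=7158 B_seq=7332 B_ack=5000
After event 3: A_seq=5000 A_ack=7158 B_seq=7439 B_ack=5000
After event 4: A_seq=5000 A_ack=7439 B_seq=7439 B_ack=5000
After event 5: A_seq=5000 A_ack=7487 B_seq=7487 B_ack=5000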